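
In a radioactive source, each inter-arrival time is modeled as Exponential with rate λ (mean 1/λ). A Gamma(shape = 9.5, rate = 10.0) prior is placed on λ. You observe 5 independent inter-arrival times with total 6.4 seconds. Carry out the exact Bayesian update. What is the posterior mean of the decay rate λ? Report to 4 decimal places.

With a Gamma(shape α, rate β) prior on the exponential rate λ, the posterior after n observations with total T = Σxᵢ is Gamma(α+n, β+T).
Posterior: Gamma(9.5+5, 10.0+6.4) = Gamma(14.5, 16.4).
Posterior mean of λ = α/β = 14.5/16.4 = 0.8841.

0.8841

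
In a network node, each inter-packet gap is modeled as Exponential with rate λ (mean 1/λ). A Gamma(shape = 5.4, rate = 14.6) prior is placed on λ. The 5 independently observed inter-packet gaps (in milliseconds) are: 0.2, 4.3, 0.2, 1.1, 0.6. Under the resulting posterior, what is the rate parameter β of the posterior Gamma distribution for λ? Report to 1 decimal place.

With a Gamma(shape α, rate β) prior on the exponential rate λ, the posterior after n observations with total T = Σxᵢ is Gamma(α+n, β+T).
Sum of observations T = 6.4 milliseconds; n = 5.
Posterior: Gamma(5.4+5, 14.6+6.4) = Gamma(10.4, 21.0).
Posterior β = 21.0.

21.0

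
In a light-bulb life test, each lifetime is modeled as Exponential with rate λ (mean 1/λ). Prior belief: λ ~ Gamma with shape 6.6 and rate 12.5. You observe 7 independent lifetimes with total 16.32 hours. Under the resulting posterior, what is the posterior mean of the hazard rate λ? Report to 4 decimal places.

With a Gamma(shape α, rate β) prior on the exponential rate λ, the posterior after n observations with total T = Σxᵢ is Gamma(α+n, β+T).
Posterior: Gamma(6.6+7, 12.5+16.32) = Gamma(13.6, 28.82).
Posterior mean of λ = α/β = 13.6/28.82 = 0.4719.

0.4719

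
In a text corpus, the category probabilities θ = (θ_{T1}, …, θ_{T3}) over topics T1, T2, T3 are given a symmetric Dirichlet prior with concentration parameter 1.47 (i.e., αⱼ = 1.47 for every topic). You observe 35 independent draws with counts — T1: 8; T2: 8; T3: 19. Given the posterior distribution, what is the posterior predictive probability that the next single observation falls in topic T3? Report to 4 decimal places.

The Dirichlet prior is conjugate to the Multinomial likelihood: each posterior αⱼ = prior αⱼ + observed count nⱼ.
Posterior concentration: (9.47, 9.47, 20.47), total = 39.41.
P(next = T3 | data) = α_{T3}/Σα = 0.5194.

0.5194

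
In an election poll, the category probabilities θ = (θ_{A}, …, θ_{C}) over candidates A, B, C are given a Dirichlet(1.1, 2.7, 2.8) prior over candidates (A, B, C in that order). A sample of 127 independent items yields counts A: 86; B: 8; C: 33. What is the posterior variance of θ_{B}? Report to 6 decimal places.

The Dirichlet prior is conjugate to the Multinomial likelihood: each posterior αⱼ = prior αⱼ + observed count nⱼ.
Posterior concentration: (87.1, 10.7, 35.8), total = 133.6.
Var[θ_j] = α_j(Σα−α_j)/((Σα)²(Σα+1)) = 10.7·122.9/(133.6²·134.6) = 0.000547.

0.000547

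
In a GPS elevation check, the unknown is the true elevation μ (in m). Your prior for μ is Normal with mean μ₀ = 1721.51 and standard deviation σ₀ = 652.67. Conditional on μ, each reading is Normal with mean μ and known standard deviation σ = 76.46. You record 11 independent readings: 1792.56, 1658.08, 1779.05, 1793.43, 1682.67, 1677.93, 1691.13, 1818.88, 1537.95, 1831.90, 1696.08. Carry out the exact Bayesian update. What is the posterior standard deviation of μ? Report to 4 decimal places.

23.0392

For Normal data with known variance σ², a Normal(μ₀, σ₀²) prior on μ is conjugate. Posterior precision = 1/σ₀² + n/σ²; posterior mean is the precision-weighted average of μ₀ and x̄.
σ₀² = 652.67² = 425978.1289, σ² = 76.46² = 5846.1316; σ² + n·σ₀² = 5846.1316 + 11·425978.1289 = 4691605.5495.
Posterior precision = 1/σ₀² + n/σ² = 1/425978.1289 + 11/5846.1316 = (σ² + n·σ₀²)/(σ₀²σ²) = 4691605.5495/(425978.1289·5846.1316); posterior variance σₙ² = σ₀²σ²/(σ² + n·σ₀²) = 425978.1289·5846.1316/4691605.5495 = 530.804258.
Posterior SD = √σₙ² = √(425978.1289·5846.1316/4691605.5495) = 23.0392.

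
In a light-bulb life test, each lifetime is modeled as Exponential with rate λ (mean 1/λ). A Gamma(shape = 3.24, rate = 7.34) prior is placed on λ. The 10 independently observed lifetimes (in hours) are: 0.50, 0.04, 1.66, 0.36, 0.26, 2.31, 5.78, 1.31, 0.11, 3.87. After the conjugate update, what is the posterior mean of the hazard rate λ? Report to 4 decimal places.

0.5624

With a Gamma(shape α, rate β) prior on the exponential rate λ, the posterior after n observations with total T = Σxᵢ is Gamma(α+n, β+T).
Sum of observations T = 16.20 hours; n = 10.
Posterior: Gamma(3.24+10, 7.34+16.20) = Gamma(13.24, 23.54).
Posterior mean of λ = α/β = 13.24/23.54 = 0.5624.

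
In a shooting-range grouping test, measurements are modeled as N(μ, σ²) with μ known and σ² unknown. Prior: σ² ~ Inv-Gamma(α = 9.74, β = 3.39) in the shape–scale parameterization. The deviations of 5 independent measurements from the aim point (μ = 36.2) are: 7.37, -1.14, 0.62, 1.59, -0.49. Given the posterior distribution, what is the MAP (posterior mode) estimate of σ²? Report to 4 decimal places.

2.4754

With known mean μ and an Inverse-Gamma(α, β) prior on σ², the Normal likelihood is conjugate: posterior is Inv-Gamma(α + n/2, β + Σ(xᵢ−μ)²/2).
Σ(xᵢ−μ)² = (7.37)² + (-1.14)² + (0.62)² + (1.59)² + (-0.49)² = 58.7691.
Posterior: Inv-Gamma(9.74 + 5/2, 3.39 + 58.7691/2) = Inv-Gamma(12.24, 32.77455).
Mode = β/(α+1) = 32.77455/13.24 = 2.4754.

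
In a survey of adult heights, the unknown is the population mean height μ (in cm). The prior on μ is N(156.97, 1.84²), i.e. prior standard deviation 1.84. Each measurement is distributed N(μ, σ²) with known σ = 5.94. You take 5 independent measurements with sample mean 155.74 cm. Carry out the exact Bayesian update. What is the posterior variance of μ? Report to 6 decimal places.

For Normal data with known variance σ², a Normal(μ₀, σ₀²) prior on μ is conjugate. Posterior precision = 1/σ₀² + n/σ²; posterior mean is the precision-weighted average of μ₀ and x̄.
σ₀² = 1.84² = 3.3856, σ² = 5.94² = 35.2836; σ² + n·σ₀² = 35.2836 + 5·3.3856 = 52.2116.
Posterior precision = 1/σ₀² + n/σ² = 1/3.3856 + 5/35.2836 = (σ² + n·σ₀²)/(σ₀²σ²) = 52.2116/(3.3856·35.2836); posterior variance σₙ² = σ₀²σ²/(σ² + n·σ₀²) = 3.3856·35.2836/52.2116 = 2.287924.

2.287924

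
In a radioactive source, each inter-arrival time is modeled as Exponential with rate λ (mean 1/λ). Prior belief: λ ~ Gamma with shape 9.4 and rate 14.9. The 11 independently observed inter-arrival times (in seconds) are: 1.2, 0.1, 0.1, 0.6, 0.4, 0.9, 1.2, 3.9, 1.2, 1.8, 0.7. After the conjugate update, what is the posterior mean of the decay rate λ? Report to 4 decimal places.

With a Gamma(shape α, rate β) prior on the exponential rate λ, the posterior after n observations with total T = Σxᵢ is Gamma(α+n, β+T).
Sum of observations T = 12.1 seconds; n = 11.
Posterior: Gamma(9.4+11, 14.9+12.1) = Gamma(20.4, 27.0).
Posterior mean of λ = α/β = 20.4/27.0 = 0.7556.

0.7556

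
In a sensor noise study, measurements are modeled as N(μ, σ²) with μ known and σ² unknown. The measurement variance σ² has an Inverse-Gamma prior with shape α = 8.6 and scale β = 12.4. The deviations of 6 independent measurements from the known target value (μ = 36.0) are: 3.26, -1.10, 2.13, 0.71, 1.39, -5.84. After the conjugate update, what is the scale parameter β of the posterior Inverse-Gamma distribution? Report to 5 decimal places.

38.85815

With known mean μ and an Inverse-Gamma(α, β) prior on σ², the Normal likelihood is conjugate: posterior is Inv-Gamma(α + n/2, β + Σ(xᵢ−μ)²/2).
Σ(xᵢ−μ)² = (3.26)² + (-1.10)² + (2.13)² + (0.71)² + (1.39)² + (-5.84)² = 52.9163.
Posterior: Inv-Gamma(8.6 + 6/2, 12.4 + 52.9163/2) = Inv-Gamma(11.60, 38.85815).
Posterior β = 38.85815.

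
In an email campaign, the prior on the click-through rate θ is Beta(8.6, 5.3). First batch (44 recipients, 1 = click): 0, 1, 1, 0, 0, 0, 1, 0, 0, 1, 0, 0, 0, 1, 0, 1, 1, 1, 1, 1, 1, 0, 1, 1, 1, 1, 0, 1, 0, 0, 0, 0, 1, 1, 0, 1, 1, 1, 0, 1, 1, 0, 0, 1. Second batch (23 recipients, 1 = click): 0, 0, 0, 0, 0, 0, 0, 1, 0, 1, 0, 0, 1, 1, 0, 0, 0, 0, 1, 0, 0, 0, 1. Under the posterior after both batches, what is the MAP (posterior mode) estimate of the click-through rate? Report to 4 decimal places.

0.4766

The Beta prior is conjugate to a Binomial/Bernoulli likelihood; the update adds successes to α and failures to β.
After batch 1: Beta(8.6+24, 5.3+20) = Beta(32.6, 25.3).
After batch 2: Beta(32.6+6, 25.3+17) = Beta(38.6, 42.3).
Mode of Beta(a,b) for a,b>1 is (a−1)/(a+b−2) = 37.6/78.9 = 0.4766.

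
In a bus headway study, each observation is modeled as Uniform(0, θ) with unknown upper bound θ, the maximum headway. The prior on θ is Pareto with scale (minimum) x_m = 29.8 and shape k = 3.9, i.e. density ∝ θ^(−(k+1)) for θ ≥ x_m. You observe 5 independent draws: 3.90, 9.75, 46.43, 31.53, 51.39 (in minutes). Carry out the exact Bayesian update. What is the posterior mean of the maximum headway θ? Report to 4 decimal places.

A Pareto(scale x_m, shape k) prior on the upper bound θ of Uniform(0, θ) is conjugate: posterior is Pareto(max(x_m, max xᵢ), k + n).
Sample maximum = 51.39; prior scale x_m = 29.8 → posterior scale = max = 51.39.
Posterior shape = 3.9 + 5 = 8.9.
E[θ|data] = k·x_m/(k−1) = 8.9·51.39/7.9 = 57.8951.

57.8951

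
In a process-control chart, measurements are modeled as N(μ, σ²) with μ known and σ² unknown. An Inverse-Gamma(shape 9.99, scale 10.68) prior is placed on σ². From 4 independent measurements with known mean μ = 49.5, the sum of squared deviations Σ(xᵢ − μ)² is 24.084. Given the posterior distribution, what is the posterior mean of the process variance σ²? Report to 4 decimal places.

With known mean μ and an Inverse-Gamma(α, β) prior on σ², the Normal likelihood is conjugate: posterior is Inv-Gamma(α + n/2, β + Σ(xᵢ−μ)²/2).
Posterior: Inv-Gamma(9.99 + 4/2, 10.68 + 24.084/2) = Inv-Gamma(11.99, 22.7220).
E[σ²|data] = β/(α−1) = 22.7220/10.99 = 2.0675.

2.0675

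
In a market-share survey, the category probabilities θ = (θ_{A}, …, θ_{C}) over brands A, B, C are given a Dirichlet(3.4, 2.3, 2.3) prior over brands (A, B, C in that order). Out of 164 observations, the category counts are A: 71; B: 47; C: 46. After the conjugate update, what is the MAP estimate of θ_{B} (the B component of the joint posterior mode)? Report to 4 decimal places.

The Dirichlet prior is conjugate to the Multinomial likelihood: each posterior αⱼ = prior αⱼ + observed count nⱼ.
Posterior concentration: (74.4, 49.3, 48.3), total = 172.0.
Joint mode component: (α_{B}−1)/(Σα−K) = 48.3/169.0 = 0.2858.

0.2858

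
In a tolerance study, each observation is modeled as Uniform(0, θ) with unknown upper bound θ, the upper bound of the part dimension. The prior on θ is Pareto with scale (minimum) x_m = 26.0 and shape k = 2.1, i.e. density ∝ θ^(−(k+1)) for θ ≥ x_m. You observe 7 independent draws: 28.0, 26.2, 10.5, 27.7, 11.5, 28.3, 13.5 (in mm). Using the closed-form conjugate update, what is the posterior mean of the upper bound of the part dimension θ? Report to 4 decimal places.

31.7938

A Pareto(scale x_m, shape k) prior on the upper bound θ of Uniform(0, θ) is conjugate: posterior is Pareto(max(x_m, max xᵢ), k + n).
Sample maximum = 28.3; prior scale x_m = 26.0 → posterior scale = max = 28.3.
Posterior shape = 2.1 + 7 = 9.1.
E[θ|data] = k·x_m/(k−1) = 9.1·28.3/8.1 = 31.7938.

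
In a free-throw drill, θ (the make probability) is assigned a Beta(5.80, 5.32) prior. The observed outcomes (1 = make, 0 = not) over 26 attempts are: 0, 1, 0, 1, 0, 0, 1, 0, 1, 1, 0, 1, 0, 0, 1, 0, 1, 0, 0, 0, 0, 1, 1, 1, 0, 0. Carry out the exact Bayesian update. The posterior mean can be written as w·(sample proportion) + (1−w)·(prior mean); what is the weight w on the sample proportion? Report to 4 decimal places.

The Beta prior is conjugate to a Binomial/Bernoulli likelihood; the update adds successes to α and failures to β.
Posterior mean = (α₀+k)/(α₀+β₀+n) = [n/(α₀+β₀+n)]·(k/n) + [(α₀+β₀)/(α₀+β₀+n)]·α₀/(α₀+β₀), so only n and the prior enter the weight.
The weight on the data is w = n/(α₀+β₀+n) = 26/(5.80+5.32+26) = 26/37.12 = 0.7004.

0.7004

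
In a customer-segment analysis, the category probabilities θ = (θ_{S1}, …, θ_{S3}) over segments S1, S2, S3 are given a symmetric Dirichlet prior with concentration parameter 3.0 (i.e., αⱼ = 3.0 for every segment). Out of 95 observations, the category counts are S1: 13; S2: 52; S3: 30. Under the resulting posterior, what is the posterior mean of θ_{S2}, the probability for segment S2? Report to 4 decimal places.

0.5288

The Dirichlet prior is conjugate to the Multinomial likelihood: each posterior αⱼ = prior αⱼ + observed count nⱼ.
Posterior concentration: (16.0, 55.0, 33.0), total = 104.0.
E[θ_{S2}|data] = α_{S2}/Σα = 55.0/104.0 = 0.5288.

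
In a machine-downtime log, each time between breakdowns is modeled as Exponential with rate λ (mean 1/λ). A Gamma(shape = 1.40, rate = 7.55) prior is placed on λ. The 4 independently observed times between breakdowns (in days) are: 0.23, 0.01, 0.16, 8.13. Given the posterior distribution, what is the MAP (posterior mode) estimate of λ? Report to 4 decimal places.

With a Gamma(shape α, rate β) prior on the exponential rate λ, the posterior after n observations with total T = Σxᵢ is Gamma(α+n, β+T).
Sum of observations T = 8.53 days; n = 4.
Posterior: Gamma(1.40+4, 7.55+8.53) = Gamma(5.40, 16.08).
Mode = (α−1)/β = 0.2736.

0.2736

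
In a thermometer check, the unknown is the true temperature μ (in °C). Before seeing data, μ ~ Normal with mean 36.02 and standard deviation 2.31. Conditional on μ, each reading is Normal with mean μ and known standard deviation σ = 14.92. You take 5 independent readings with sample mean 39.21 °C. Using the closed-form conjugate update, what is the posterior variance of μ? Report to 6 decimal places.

For Normal data with known variance σ², a Normal(μ₀, σ₀²) prior on μ is conjugate. Posterior precision = 1/σ₀² + n/σ²; posterior mean is the precision-weighted average of μ₀ and x̄.
σ₀² = 2.31² = 5.3361, σ² = 14.92² = 222.6064; σ² + n·σ₀² = 222.6064 + 5·5.3361 = 249.2869.
Posterior precision = 1/σ₀² + n/σ² = 1/5.3361 + 5/222.6064 = (σ² + n·σ₀²)/(σ₀²σ²) = 249.2869/(5.3361·222.6064); posterior variance σₙ² = σ₀²σ²/(σ² + n·σ₀²) = 5.3361·222.6064/249.2869 = 4.764992.

4.764992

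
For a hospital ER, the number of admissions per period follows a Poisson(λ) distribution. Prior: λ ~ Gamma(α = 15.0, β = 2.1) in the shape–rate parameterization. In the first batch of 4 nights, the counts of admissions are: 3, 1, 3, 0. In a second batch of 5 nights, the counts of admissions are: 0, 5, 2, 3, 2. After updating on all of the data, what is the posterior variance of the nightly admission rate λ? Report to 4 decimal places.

With a Gamma(shape α, rate β) prior, the Poisson likelihood is conjugate: the posterior is Gamma(α + ΣXᵢ, β + n).
Batch 1: sum of counts S = 7 over n = 4 nights.
After batch 1: Gamma(α+S, β+n) = Gamma(15.0+7, 2.1+4) = Gamma(22.0, 6.1).
Batch 2: sum of counts S = 12 over n = 5 nights.
After batch 2: Gamma(α+S, β+n) = Gamma(22.0+12, 6.1+5) = Gamma(34.0, 11.1).
Var = α/β² = 34.0/11.1² = 0.2760.

0.2760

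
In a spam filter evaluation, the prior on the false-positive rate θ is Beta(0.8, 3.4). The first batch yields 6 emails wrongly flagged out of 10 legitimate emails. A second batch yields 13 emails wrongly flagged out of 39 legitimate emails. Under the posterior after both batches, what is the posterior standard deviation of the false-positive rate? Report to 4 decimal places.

The Beta prior is conjugate to a Binomial/Bernoulli likelihood; the update adds successes to α and failures to β.
After batch 1: Beta(0.8+6, 3.4+4) = Beta(6.8, 7.4).
After batch 2: Beta(6.8+13, 7.4+26) = Beta(19.8, 33.4).
Var = αβ/((α+β)²(α+β+1)) = 19.8·33.4/(53.2²·54.2) = 0.00431111; SD = √0.00431111 = 0.0657.

0.0657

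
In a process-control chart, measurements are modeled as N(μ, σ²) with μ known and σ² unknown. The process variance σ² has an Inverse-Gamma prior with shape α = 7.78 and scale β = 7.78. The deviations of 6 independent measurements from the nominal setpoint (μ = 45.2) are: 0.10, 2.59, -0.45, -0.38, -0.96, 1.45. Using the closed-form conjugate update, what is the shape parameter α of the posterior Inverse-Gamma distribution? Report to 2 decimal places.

With known mean μ and an Inverse-Gamma(α, β) prior on σ², the Normal likelihood is conjugate: posterior is Inv-Gamma(α + n/2, β + Σ(xᵢ−μ)²/2).
Σ(xᵢ−μ)² = (0.10)² + (2.59)² + (-0.45)² + (-0.38)² + (-0.96)² + (1.45)² = 10.0891.
Posterior: Inv-Gamma(7.78 + 6/2, 7.78 + 10.0891/2) = Inv-Gamma(10.78, 12.82455).
Posterior α = 10.78.

10.78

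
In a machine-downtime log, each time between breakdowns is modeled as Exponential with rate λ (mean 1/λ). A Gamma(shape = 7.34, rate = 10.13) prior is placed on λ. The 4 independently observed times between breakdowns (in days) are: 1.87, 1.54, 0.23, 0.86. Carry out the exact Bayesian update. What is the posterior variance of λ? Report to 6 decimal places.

With a Gamma(shape α, rate β) prior on the exponential rate λ, the posterior after n observations with total T = Σxᵢ is Gamma(α+n, β+T).
Sum of observations T = 4.50 days; n = 4.
Posterior: Gamma(7.34+4, 10.13+4.50) = Gamma(11.34, 14.63).
Var = α/β² = 0.052982.

0.052982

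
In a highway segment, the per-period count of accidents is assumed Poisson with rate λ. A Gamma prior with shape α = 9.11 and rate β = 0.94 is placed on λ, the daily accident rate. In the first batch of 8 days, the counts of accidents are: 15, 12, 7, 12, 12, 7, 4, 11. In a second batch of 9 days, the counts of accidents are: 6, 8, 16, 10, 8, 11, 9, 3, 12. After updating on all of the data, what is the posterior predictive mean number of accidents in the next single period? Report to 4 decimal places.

With a Gamma(shape α, rate β) prior, the Poisson likelihood is conjugate: the posterior is Gamma(α + ΣXᵢ, β + n).
Batch 1: sum of counts S = 80 over n = 8 days.
After batch 1: Gamma(α+S, β+n) = Gamma(9.11+80, 0.94+8) = Gamma(89.11, 8.94).
Batch 2: sum of counts S = 83 over n = 9 days.
After batch 2: Gamma(α+S, β+n) = Gamma(89.11+83, 8.94+9) = Gamma(172.11, 17.94).
The predictive distribution for one future period is NegBinom with mean α/β = 9.5936.

9.5936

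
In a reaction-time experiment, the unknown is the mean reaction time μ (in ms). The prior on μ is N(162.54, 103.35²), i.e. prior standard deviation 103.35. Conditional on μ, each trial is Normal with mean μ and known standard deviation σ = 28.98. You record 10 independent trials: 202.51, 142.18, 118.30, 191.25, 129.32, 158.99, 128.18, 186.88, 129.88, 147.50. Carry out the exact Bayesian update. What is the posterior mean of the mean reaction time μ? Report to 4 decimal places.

For Normal data with known variance σ², a Normal(μ₀, σ₀²) prior on μ is conjugate. Posterior precision = 1/σ₀² + n/σ²; posterior mean is the precision-weighted average of μ₀ and x̄.
Σxᵢ = 202.51 + 142.18 + 118.30 + 191.25 + 129.32 + 158.99 + 128.18 + 186.88 + 129.88 + 147.50 = 1534.99, so n·x̄ = 1534.99.
σ₀² = 103.35² = 10681.2225, σ² = 28.98² = 839.8404; σ² + n·σ₀² = 839.8404 + 10·10681.2225 = 107652.0654.
Posterior mean = (μ₀/σ₀² + n·x̄/σ²)/(1/σ₀² + n/σ²) = (σ²·μ₀ + σ₀²·n·x̄)/(σ² + n·σ₀²) = (839.8404·162.54 + 10681.2225·1534.99)/107652.0654 = 16532077.383891/107652.0654 = 153.5695.

153.5695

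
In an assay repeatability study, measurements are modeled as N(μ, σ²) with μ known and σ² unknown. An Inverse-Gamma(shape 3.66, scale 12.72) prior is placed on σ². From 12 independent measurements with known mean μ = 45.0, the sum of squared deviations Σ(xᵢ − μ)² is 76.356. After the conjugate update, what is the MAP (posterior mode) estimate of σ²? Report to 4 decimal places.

4.7747

With known mean μ and an Inverse-Gamma(α, β) prior on σ², the Normal likelihood is conjugate: posterior is Inv-Gamma(α + n/2, β + Σ(xᵢ−μ)²/2).
Posterior: Inv-Gamma(3.66 + 12/2, 12.72 + 76.356/2) = Inv-Gamma(9.66, 50.8980).
Mode = β/(α+1) = 50.8980/10.66 = 4.7747.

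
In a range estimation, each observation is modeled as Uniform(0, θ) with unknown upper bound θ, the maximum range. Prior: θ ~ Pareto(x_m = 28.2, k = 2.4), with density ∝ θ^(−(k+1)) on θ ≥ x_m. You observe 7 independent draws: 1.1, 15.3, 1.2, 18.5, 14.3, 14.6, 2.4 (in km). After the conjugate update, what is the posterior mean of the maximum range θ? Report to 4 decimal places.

31.5571

A Pareto(scale x_m, shape k) prior on the upper bound θ of Uniform(0, θ) is conjugate: posterior is Pareto(max(x_m, max xᵢ), k + n).
Sample maximum = 18.5; prior scale x_m = 28.2 → posterior scale = max = 28.2.
Posterior shape = 2.4 + 7 = 9.4.
E[θ|data] = k·x_m/(k−1) = 9.4·28.2/8.4 = 31.5571.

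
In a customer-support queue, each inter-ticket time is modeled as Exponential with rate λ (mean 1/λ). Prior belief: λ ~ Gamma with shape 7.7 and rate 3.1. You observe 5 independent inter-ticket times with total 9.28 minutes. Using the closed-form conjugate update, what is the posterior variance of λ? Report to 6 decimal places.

With a Gamma(shape α, rate β) prior on the exponential rate λ, the posterior after n observations with total T = Σxᵢ is Gamma(α+n, β+T).
Posterior: Gamma(7.7+5, 3.1+9.28) = Gamma(12.7, 12.38).
Var = α/β² = 0.082863.

0.082863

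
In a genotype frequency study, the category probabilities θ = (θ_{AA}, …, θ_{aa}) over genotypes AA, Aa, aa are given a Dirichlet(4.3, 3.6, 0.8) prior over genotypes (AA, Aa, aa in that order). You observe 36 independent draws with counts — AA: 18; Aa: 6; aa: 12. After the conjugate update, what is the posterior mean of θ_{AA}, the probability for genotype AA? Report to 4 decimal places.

The Dirichlet prior is conjugate to the Multinomial likelihood: each posterior αⱼ = prior αⱼ + observed count nⱼ.
Posterior concentration: (22.3, 9.6, 12.8), total = 44.7.
E[θ_{AA}|data] = α_{AA}/Σα = 22.3/44.7 = 0.4989.

0.4989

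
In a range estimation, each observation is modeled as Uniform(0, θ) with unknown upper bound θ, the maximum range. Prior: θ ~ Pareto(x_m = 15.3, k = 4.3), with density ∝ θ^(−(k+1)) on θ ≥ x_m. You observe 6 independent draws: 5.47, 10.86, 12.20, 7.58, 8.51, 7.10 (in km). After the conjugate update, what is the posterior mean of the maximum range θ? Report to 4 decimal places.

A Pareto(scale x_m, shape k) prior on the upper bound θ of Uniform(0, θ) is conjugate: posterior is Pareto(max(x_m, max xᵢ), k + n).
Sample maximum = 12.20; prior scale x_m = 15.3 → posterior scale = max = 15.30.
Posterior shape = 4.3 + 6 = 10.3.
E[θ|data] = k·x_m/(k−1) = 10.3·15.30/9.3 = 16.9452.

16.9452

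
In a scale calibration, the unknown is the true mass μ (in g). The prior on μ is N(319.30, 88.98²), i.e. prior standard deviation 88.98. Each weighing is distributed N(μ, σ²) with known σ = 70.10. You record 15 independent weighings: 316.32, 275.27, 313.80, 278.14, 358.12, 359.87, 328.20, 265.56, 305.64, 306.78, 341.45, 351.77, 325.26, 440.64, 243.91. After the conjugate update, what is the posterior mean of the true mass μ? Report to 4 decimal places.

For Normal data with known variance σ², a Normal(μ₀, σ₀²) prior on μ is conjugate. Posterior precision = 1/σ₀² + n/σ²; posterior mean is the precision-weighted average of μ₀ and x̄.
Σxᵢ = 316.32 + 275.27 + 313.80 + 278.14 + 358.12 + 359.87 + 328.20 + 265.56 + 305.64 + 306.78 + 341.45 + 351.77 + 325.26 + 440.64 + 243.91 = 4810.73, so n·x̄ = 4810.73.
σ₀² = 88.98² = 7917.4404, σ² = 70.10² = 4914.01; σ² + n·σ₀² = 4914.01 + 15·7917.4404 = 123675.616.
Posterior mean = (μ₀/σ₀² + n·x̄/σ²)/(1/σ₀² + n/σ²) = (σ²·μ₀ + σ₀²·n·x̄)/(σ² + n·σ₀²) = (4914.01·319.30 + 7917.4404·4810.73)/123675.616 = 39657711.448492/123675.616 = 320.6591.

320.6591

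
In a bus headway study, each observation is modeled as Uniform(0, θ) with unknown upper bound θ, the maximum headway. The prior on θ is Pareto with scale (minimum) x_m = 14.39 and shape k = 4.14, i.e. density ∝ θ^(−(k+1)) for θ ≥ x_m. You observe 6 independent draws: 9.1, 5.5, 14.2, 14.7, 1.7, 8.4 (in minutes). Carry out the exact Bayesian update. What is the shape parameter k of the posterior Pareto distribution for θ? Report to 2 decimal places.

10.14

A Pareto(scale x_m, shape k) prior on the upper bound θ of Uniform(0, θ) is conjugate: posterior is Pareto(max(x_m, max xᵢ), k + n).
Sample maximum = 14.7; prior scale x_m = 14.39 → posterior scale = max = 14.70.
Posterior shape = 4.14 + 6 = 10.14.
Posterior shape k = 10.14.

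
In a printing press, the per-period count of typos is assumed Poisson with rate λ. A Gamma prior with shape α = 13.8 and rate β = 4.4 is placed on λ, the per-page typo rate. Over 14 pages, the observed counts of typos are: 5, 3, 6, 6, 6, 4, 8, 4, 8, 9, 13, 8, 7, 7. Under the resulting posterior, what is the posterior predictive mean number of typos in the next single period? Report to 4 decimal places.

5.8587

With a Gamma(shape α, rate β) prior, the Poisson likelihood is conjugate: the posterior is Gamma(α + ΣXᵢ, β + n).
Sum of counts S = 94 over n = 14 pages.
Posterior: Gamma(α+S, β+n) = Gamma(13.8+94, 4.4+14) = Gamma(107.8, 18.4).
The predictive distribution for one future period is NegBinom with mean α/β = 5.8587.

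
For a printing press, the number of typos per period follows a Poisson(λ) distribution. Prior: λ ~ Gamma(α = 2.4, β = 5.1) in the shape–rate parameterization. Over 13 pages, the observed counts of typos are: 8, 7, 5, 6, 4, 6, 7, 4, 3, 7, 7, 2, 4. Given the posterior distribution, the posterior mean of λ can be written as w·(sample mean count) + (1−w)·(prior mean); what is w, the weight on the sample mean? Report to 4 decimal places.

With a Gamma(shape α, rate β) prior, the Poisson likelihood is conjugate: the posterior is Gamma(α + ΣXᵢ, β + n).
Posterior mean = (α₀+S)/(β₀+n) = [n/(β₀+n)]·(S/n) + [β₀/(β₀+n)]·(α₀/β₀), so only n and β₀ enter the weight.
Weight on data w = n/(β₀+n) = 13/(5.1+13) = 13/18.1 = 0.7182.

0.7182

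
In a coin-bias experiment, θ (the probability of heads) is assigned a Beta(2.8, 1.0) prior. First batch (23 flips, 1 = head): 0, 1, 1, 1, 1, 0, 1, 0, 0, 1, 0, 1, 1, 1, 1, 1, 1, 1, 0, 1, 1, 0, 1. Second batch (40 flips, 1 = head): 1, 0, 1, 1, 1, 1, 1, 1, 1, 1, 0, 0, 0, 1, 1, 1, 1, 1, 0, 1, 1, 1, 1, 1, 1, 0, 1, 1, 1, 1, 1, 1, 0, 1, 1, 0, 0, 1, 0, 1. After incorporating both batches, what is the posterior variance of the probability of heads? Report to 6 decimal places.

The Beta prior is conjugate to a Binomial/Bernoulli likelihood; the update adds successes to α and failures to β.
After batch 1: Beta(2.8+16, 1.0+7) = Beta(18.8, 8.0).
After batch 2: Beta(18.8+30, 8.0+10) = Beta(48.8, 18.0).
Var = αβ/((α+β)²(α+β+1)) = 48.8·18.0/(66.8²·67.8) = 0.002903.

0.002903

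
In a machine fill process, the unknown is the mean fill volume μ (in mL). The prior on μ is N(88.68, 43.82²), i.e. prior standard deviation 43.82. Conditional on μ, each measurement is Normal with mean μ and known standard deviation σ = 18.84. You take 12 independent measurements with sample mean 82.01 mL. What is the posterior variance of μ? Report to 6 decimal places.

29.130078

For Normal data with known variance σ², a Normal(μ₀, σ₀²) prior on μ is conjugate. Posterior precision = 1/σ₀² + n/σ²; posterior mean is the precision-weighted average of μ₀ and x̄.
σ₀² = 43.82² = 1920.1924, σ² = 18.84² = 354.9456; σ² + n·σ₀² = 354.9456 + 12·1920.1924 = 23397.2544.
Posterior precision = 1/σ₀² + n/σ² = 1/1920.1924 + 12/354.9456 = (σ² + n·σ₀²)/(σ₀²σ²) = 23397.2544/(1920.1924·354.9456); posterior variance σₙ² = σ₀²σ²/(σ² + n·σ₀²) = 1920.1924·354.9456/23397.2544 = 29.130078.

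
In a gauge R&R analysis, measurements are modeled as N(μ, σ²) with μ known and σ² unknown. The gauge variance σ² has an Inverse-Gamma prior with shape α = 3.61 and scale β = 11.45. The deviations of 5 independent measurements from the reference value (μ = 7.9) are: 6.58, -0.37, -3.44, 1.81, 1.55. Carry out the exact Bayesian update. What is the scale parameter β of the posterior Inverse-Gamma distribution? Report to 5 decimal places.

With known mean μ and an Inverse-Gamma(α, β) prior on σ², the Normal likelihood is conjugate: posterior is Inv-Gamma(α + n/2, β + Σ(xᵢ−μ)²/2).
Σ(xᵢ−μ)² = (6.58)² + (-0.37)² + (-3.44)² + (1.81)² + (1.55)² = 60.9455.
Posterior: Inv-Gamma(3.61 + 5/2, 11.45 + 60.9455/2) = Inv-Gamma(6.11, 41.92275).
Posterior β = 41.92275.

41.92275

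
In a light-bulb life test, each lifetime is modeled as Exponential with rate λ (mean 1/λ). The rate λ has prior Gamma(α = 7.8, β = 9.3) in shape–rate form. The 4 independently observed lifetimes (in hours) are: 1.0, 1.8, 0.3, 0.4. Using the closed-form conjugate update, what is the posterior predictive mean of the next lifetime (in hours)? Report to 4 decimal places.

1.1852

With a Gamma(shape α, rate β) prior on the exponential rate λ, the posterior after n observations with total T = Σxᵢ is Gamma(α+n, β+T).
Sum of observations T = 3.5 hours; n = 4.
Posterior: Gamma(7.8+4, 9.3+3.5) = Gamma(11.8, 12.8).
The predictive distribution for the next observation is Lomax; its mean is β/(α−1) = 12.8/10.8 = 1.1852.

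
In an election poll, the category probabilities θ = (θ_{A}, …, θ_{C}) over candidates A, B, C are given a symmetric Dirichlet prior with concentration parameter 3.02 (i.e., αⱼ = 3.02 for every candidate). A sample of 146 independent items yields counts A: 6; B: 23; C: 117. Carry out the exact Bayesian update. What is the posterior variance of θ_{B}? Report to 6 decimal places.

The Dirichlet prior is conjugate to the Multinomial likelihood: each posterior αⱼ = prior αⱼ + observed count nⱼ.
Posterior concentration: (9.02, 26.02, 120.02), total = 155.06.
Var[θ_j] = α_j(Σα−α_j)/((Σα)²(Σα+1)) = 26.02·129.04/(155.06²·156.06) = 0.000895.

0.000895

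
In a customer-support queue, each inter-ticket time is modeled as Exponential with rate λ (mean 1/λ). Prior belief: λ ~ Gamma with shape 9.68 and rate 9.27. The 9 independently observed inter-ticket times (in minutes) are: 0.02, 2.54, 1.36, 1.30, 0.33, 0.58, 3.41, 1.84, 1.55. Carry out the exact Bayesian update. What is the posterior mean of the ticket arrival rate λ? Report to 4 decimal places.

0.8414

With a Gamma(shape α, rate β) prior on the exponential rate λ, the posterior after n observations with total T = Σxᵢ is Gamma(α+n, β+T).
Sum of observations T = 12.93 minutes; n = 9.
Posterior: Gamma(9.68+9, 9.27+12.93) = Gamma(18.68, 22.20).
Posterior mean of λ = α/β = 18.68/22.20 = 0.8414.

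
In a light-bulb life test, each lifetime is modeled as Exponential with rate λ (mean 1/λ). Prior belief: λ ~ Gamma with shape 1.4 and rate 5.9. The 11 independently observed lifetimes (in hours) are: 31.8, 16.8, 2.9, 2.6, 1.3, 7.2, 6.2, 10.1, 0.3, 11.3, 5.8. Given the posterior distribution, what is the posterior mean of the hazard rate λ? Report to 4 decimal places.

With a Gamma(shape α, rate β) prior on the exponential rate λ, the posterior after n observations with total T = Σxᵢ is Gamma(α+n, β+T).
Sum of observations T = 96.3 hours; n = 11.
Posterior: Gamma(1.4+11, 5.9+96.3) = Gamma(12.4, 102.2).
Posterior mean of λ = α/β = 12.4/102.2 = 0.1213.

0.1213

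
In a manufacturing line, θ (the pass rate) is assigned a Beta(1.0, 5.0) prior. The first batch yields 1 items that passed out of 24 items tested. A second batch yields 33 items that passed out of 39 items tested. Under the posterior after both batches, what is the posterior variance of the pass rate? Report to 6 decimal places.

The Beta prior is conjugate to a Binomial/Bernoulli likelihood; the update adds successes to α and failures to β.
After batch 1: Beta(1.0+1, 5.0+23) = Beta(2.0, 28.0).
After batch 2: Beta(2.0+33, 28.0+6) = Beta(35.0, 34.0).
Var = αβ/((α+β)²(α+β+1)) = 35.0·34.0/(69.0²·70.0) = 0.003571.

0.003571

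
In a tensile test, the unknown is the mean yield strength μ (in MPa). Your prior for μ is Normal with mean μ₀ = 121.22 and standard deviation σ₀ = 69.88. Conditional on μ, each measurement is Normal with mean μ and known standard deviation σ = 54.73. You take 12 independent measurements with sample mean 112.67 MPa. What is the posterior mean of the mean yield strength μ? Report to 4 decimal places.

113.0858

For Normal data with known variance σ², a Normal(μ₀, σ₀²) prior on μ is conjugate. Posterior precision = 1/σ₀² + n/σ²; posterior mean is the precision-weighted average of μ₀ and x̄.
n·x̄ = 12·112.67 = 1352.04.
σ₀² = 69.88² = 4883.2144, σ² = 54.73² = 2995.3729; σ² + n·σ₀² = 2995.3729 + 12·4883.2144 = 61593.9457.
Posterior mean = (μ₀/σ₀² + n·x̄/σ²)/(1/σ₀² + n/σ²) = (σ²·μ₀ + σ₀²·n·x̄)/(σ² + n·σ₀²) = (2995.3729·121.22 + 4883.2144·1352.04)/61593.9457 = 6965400.300314/61593.9457 = 113.0858.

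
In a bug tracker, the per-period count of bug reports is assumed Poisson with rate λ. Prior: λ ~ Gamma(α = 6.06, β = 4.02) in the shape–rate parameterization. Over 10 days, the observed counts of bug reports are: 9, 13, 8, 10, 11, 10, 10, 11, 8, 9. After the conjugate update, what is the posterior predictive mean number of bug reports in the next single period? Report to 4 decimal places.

With a Gamma(shape α, rate β) prior, the Poisson likelihood is conjugate: the posterior is Gamma(α + ΣXᵢ, β + n).
Sum of counts S = 99 over n = 10 days.
Posterior: Gamma(α+S, β+n) = Gamma(6.06+99, 4.02+10) = Gamma(105.06, 14.02).
The predictive distribution for one future period is NegBinom with mean α/β = 7.4936.

7.4936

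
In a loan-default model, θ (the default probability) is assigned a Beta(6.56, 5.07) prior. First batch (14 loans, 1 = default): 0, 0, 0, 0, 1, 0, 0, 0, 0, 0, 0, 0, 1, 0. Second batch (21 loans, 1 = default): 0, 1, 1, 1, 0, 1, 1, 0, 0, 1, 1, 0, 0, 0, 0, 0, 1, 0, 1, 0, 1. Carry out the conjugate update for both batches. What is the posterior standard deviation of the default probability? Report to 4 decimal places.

0.0709

The Beta prior is conjugate to a Binomial/Bernoulli likelihood; the update adds successes to α and failures to β.
After batch 1: Beta(6.56+2, 5.07+12) = Beta(8.56, 17.07).
After batch 2: Beta(8.56+10, 17.07+11) = Beta(18.56, 28.07).
Var = αβ/((α+β)²(α+β+1)) = 18.56·28.07/(46.63²·47.63) = 0.00503047; SD = √0.00503047 = 0.0709.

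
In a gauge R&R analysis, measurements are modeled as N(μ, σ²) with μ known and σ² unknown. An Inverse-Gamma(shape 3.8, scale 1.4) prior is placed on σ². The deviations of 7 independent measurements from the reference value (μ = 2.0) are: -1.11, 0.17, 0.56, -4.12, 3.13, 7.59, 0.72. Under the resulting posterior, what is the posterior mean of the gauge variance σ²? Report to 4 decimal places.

With known mean μ and an Inverse-Gamma(α, β) prior on σ², the Normal likelihood is conjugate: posterior is Inv-Gamma(α + n/2, β + Σ(xᵢ−μ)²/2).
Σ(xᵢ−μ)² = (-1.11)² + (0.17)² + (0.56)² + (-4.12)² + (3.13)² + (7.59)² + (0.72)² = 86.4724.
Posterior: Inv-Gamma(3.8 + 7/2, 1.4 + 86.4724/2) = Inv-Gamma(7.30, 44.63620).
E[σ²|data] = β/(α−1) = 44.63620/6.30 = 7.0851.

7.0851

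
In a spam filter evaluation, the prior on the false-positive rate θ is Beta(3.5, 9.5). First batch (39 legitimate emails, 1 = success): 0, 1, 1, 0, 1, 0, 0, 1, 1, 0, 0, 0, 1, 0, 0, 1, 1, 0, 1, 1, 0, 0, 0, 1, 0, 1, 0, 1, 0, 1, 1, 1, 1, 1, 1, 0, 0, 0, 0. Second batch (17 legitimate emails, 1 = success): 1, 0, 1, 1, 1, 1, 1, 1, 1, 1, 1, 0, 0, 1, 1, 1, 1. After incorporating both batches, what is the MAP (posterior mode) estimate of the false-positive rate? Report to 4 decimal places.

The Beta prior is conjugate to a Binomial/Bernoulli likelihood; the update adds successes to α and failures to β.
After batch 1: Beta(3.5+19, 9.5+20) = Beta(22.5, 29.5).
After batch 2: Beta(22.5+14, 29.5+3) = Beta(36.5, 32.5).
Mode of Beta(a,b) for a,b>1 is (a−1)/(a+b−2) = 35.5/67.0 = 0.5299.

0.5299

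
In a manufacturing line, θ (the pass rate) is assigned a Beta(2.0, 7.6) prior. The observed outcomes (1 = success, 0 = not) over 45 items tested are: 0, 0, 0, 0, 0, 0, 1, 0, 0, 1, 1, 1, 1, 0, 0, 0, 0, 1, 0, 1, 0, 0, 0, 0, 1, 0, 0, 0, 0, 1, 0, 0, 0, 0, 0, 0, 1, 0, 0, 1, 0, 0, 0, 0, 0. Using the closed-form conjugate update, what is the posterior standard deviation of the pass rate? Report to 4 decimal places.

The Beta prior is conjugate to a Binomial/Bernoulli likelihood; the update adds successes to α and failures to β.
Posterior: Beta(α+k, β+n−k) = Beta(2.0+11, 7.6+34) = Beta(13.0, 41.6).
Var = αβ/((α+β)²(α+β+1)) = 13.0·41.6/(54.6²·55.6) = 0.00326270; SD = √0.00326270 = 0.0571.

0.0571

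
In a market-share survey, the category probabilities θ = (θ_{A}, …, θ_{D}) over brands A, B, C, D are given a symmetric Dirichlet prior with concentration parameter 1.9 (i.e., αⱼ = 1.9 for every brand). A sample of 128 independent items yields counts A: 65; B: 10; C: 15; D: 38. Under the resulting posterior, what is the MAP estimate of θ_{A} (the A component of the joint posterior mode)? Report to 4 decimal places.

0.5008

The Dirichlet prior is conjugate to the Multinomial likelihood: each posterior αⱼ = prior αⱼ + observed count nⱼ.
Posterior concentration: (66.9, 11.9, 16.9, 39.9), total = 135.6.
Joint mode component: (α_{A}−1)/(Σα−K) = 65.9/131.6 = 0.5008.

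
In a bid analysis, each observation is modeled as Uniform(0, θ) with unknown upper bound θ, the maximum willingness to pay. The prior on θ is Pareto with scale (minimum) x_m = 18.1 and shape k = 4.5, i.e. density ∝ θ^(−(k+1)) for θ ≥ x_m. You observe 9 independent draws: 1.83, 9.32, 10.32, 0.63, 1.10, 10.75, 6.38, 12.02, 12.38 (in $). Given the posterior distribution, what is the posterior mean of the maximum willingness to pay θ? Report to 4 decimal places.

A Pareto(scale x_m, shape k) prior on the upper bound θ of Uniform(0, θ) is conjugate: posterior is Pareto(max(x_m, max xᵢ), k + n).
Sample maximum = 12.38; prior scale x_m = 18.1 → posterior scale = max = 18.10.
Posterior shape = 4.5 + 9 = 13.5.
E[θ|data] = k·x_m/(k−1) = 13.5·18.10/12.5 = 19.5480.

19.5480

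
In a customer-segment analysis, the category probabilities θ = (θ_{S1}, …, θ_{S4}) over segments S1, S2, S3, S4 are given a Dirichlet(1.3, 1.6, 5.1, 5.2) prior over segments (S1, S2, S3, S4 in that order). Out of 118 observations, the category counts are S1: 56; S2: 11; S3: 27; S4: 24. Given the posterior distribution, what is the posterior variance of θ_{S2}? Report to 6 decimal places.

0.000657

The Dirichlet prior is conjugate to the Multinomial likelihood: each posterior αⱼ = prior αⱼ + observed count nⱼ.
Posterior concentration: (57.3, 12.6, 32.1, 29.2), total = 131.2.
Var[θ_j] = α_j(Σα−α_j)/((Σα)²(Σα+1)) = 12.6·118.6/(131.2²·132.2) = 0.000657.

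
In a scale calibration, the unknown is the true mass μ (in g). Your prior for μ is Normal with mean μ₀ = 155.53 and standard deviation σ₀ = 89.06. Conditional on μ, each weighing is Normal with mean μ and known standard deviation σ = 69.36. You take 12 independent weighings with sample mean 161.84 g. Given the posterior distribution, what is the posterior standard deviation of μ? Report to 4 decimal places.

For Normal data with known variance σ², a Normal(μ₀, σ₀²) prior on μ is conjugate. Posterior precision = 1/σ₀² + n/σ²; posterior mean is the precision-weighted average of μ₀ and x̄.
σ₀² = 89.06² = 7931.6836, σ² = 69.36² = 4810.8096; σ² + n·σ₀² = 4810.8096 + 12·7931.6836 = 99991.0128.
Posterior precision = 1/σ₀² + n/σ² = 1/7931.6836 + 12/4810.8096 = (σ² + n·σ₀²)/(σ₀²σ²) = 99991.0128/(7931.6836·4810.8096); posterior variance σₙ² = σ₀²σ²/(σ² + n·σ₀²) = 7931.6836·4810.8096/99991.0128 = 381.612492.
Posterior SD = √σₙ² = √(7931.6836·4810.8096/99991.0128) = 19.5349.

19.5349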